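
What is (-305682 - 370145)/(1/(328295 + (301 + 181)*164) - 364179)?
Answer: 275293397661/148345766396 ≈ 1.8558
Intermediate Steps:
(-305682 - 370145)/(1/(328295 + (301 + 181)*164) - 364179) = -675827/(1/(328295 + 482*164) - 364179) = -675827/(1/(328295 + 79048) - 364179) = -675827/(1/407343 - 364179) = -675827/(-148345766396/407343) = -675827*(-407343/148345766396) = 275293397661/148345766396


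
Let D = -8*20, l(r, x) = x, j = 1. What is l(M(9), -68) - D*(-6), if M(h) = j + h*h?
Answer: -1028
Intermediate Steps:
M(h) = 1 + h² (M(h) = 1 + h*h = 1 + h²)
D = -160
l(M(9), -68) - D*(-6) = -68 - (-160)*(-6) = -68 - 1*960 = -68 - 960 = -1028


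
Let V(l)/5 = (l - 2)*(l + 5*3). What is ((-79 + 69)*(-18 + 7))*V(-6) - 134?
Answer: -39734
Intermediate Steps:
V(l) = 5*(-2 + l)*(15 + l) (V(l) = 5*((l - 2)*(l + 5*3)) = 5*((-2 + l)*(l + 15)) = 5*((-2 + l)*(15 + l)) = 5*(-2 + l)*(15 + l))
((-79 + 69)*(-18 + 7))*V(-6) - 134 = ((-79 + 69)*(-18 + 7))*(-150 + 5*(-6)**2 + 65*(-6)) - 134 = (-10*(-11))*(-150 + 5*36 - 390) - 134 = 110*(-150 + 180 - 390) - 134 = 110*(-360) - 134 = -39600 - 134 = -39734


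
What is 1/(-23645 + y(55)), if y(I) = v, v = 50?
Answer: -1/23595 ≈ -4.2382e-5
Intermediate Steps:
y(I) = 50
1/(-23645 + y(55)) = 1/(-23645 + 50) = 1/(-23595) = -1/23595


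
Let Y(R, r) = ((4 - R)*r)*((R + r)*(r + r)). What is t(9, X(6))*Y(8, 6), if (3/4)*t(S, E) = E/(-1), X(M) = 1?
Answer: 5376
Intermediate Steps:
t(S, E) = -4*E/3 (t(S, E) = 4*(E/(-1))/3 = 4*(E*(-1))/3 = 4*(-E)/3 = -4*E/3)
Y(R, r) = 2*r²*(4 - R)*(R + r) (Y(R, r) = (r*(4 - R))*((R + r)*(2*r)) = (r*(4 - R))*(2*r*(R + r)) = 2*r²*(4 - R)*(R + r))
t(9, X(6))*Y(8, 6) = (-4/3*1)*(2*6²*(-1*8² + 4*8 + 4*6 - 1*8*6)) = -8*36*(-1*64 + 32 + 24 - 48)/3 = -8*36*(-64 + 32 + 24 - 48)/3 = -8*36*(-56)/3 = -4/3*(-4032) = 5376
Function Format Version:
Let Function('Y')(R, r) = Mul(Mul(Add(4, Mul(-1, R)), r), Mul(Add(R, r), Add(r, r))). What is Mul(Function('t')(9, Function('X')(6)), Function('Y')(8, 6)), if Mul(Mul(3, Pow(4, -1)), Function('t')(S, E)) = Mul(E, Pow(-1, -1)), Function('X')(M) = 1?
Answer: 5376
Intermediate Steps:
Function('t')(S, E) = Mul(Rational(-4, 3), E) (Function('t')(S, E) = Mul(Rational(4, 3), Mul(E, Pow(-1, -1))) = Mul(Rational(4, 3), Mul(E, -1)) = Mul(Rational(4, 3), Mul(-1, E)) = Mul(Rational(-4, 3), E))
Function('Y')(R, r) = Mul(2, Pow(r, 2), Add(4, Mul(-1, R)), Add(R, r)) (Function('Y')(R, r) = Mul(Mul(r, Add(4, Mul(-1, R))), Mul(Add(R, r), Mul(2, r))) = Mul(Mul(r, Add(4, Mul(-1, R))), Mul(2, r, Add(R, r))) = Mul(2, Pow(r, 2), Add(4, Mul(-1, R)), Add(R, r)))
Mul(Function('t')(9, Function('X')(6)), Function('Y')(8, 6)) = Mul(Mul(Rational(-4, 3), 1), Mul(2, Pow(6, 2), Add(Mul(-1, Pow(8, 2)), Mul(4, 8), Mul(4, 6), Mul(-1, 8, 6)))) = Mul(Rational(-4, 3), Mul(2, 36, Add(Mul(-1, 64), 32, 24, -48))) = Mul(Rational(-4, 3), Mul(2, 36, Add(-64, 32, 24, -48))) = Mul(Rational(-4, 3), Mul(2, 36, -56)) = Mul(Rational(-4, 3), -4032) = 5376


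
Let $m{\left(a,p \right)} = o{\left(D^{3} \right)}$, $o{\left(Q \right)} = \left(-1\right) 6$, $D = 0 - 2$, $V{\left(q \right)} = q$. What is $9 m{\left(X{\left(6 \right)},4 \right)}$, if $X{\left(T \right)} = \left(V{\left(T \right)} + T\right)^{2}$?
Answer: $-54$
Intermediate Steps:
$D = -2$ ($D = 0 - 2 = -2$)
$X{\left(T \right)} = 4 T^{2}$ ($X{\left(T \right)} = \left(T + T\right)^{2} = \left(2 T\right)^{2} = 4 T^{2}$)
$o{\left(Q \right)} = -6$
$m{\left(a,p \right)} = -6$
$9 m{\left(X{\left(6 \right)},4 \right)} = 9 \left(-6\right) = -54$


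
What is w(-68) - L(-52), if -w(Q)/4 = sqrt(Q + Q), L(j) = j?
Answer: 52 - 8*I*sqrt(34) ≈ 52.0 - 46.648*I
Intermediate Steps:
w(Q) = -4*sqrt(2)*sqrt(Q) (w(Q) = -4*sqrt(Q + Q) = -4*sqrt(2)*sqrt(Q))
w(-68) - L(-52) = -4*sqrt(2)*sqrt(-68) - 1*(-52) = -4*sqrt(2)*2*I*sqrt(17) + 52 = -8*I*sqrt(34) + 52 = 52 - 8*I*sqrt(34)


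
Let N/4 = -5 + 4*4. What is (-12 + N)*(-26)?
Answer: -832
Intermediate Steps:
N = 44 (N = 4*(-5 + 4*4) = 4*(-5 + 16) = 4*11 = 44)
(-12 + N)*(-26) = (-12 + 44)*(-26) = 32*(-26) = -832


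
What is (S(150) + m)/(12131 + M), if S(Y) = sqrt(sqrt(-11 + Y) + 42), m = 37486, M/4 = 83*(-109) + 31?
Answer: -37486/23933 - sqrt(42 + sqrt(139))/23933 ≈ -1.5666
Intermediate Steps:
M = -36064 (M = 4*(83*(-109) + 31) = 4*(-9047 + 31) = 4*(-9016) = -36064)
S(Y) = sqrt(42 + sqrt(-11 + Y))
(S(150) + m)/(12131 + M) = (sqrt(42 + sqrt(-11 + 150)) + 37486)/(12131 - 36064) = (sqrt(42 + sqrt(139)) + 37486)/(-23933) = (37486 + sqrt(42 + sqrt(139)))*(-1/23933) = -37486/23933 - sqrt(42 + sqrt(139))/23933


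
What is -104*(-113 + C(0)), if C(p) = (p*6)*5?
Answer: 11752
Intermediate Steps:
C(p) = 30*p (C(p) = (6*p)*5 = 30*p)
-104*(-113 + C(0)) = -104*(-113 + 30*0) = -104*(-113 + 0) = -104*(-113) = 11752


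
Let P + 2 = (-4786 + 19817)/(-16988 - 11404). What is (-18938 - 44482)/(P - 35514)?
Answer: 1800620640/1008385303 ≈ 1.7856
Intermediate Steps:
P = -71815/28392 (P = -2 + (-4786 + 19817)/(-16988 - 11404) = -2 + 15031/(-28392) = -2 + 15031*(-1/28392) = -2 - 15031/28392 = -71815/28392 ≈ -2.5294)
(-18938 - 44482)/(P - 35514) = (-18938 - 44482)/(-71815/28392 - 35514) = -63420/(-1008385303/28392) = -63420*(-28392/1008385303) = 1800620640/1008385303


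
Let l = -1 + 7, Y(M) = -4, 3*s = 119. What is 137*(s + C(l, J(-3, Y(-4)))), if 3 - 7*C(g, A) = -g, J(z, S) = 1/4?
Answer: 117820/21 ≈ 5610.5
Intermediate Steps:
s = 119/3 (s = (1/3)*119 = 119/3 ≈ 39.667)
J(z, S) = 1/4
l = 6
C(g, A) = 3/7 + g/7 (C(g, A) = 3/7 - (-1)*g/7 = 3/7 + g/7)
137*(s + C(l, J(-3, Y(-4)))) = 137*(119/3 + (3/7 + (1/7)*6)) = 137*(119/3 + (3/7 + 6/7)) = 137*(119/3 + 9/7) = 137*(860/21) = 117820/21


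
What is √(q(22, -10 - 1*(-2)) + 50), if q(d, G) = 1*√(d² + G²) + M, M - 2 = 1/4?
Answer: √(209 + 8*√137)/2 ≈ 8.6982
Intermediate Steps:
M = 9/4 (M = 2 + 1/4 = 2 + 1*(¼) = 2 + ¼ = 9/4 ≈ 2.2500)
q(d, G) = 9/4 + √(G² + d²) (q(d, G) = 1*√(d² + G²) + 9/4 = 1*√(G² + d²) + 9/4 = √(G² + d²) + 9/4 = 9/4 + √(G² + d²))
√(q(22, -10 - 1*(-2)) + 50) = √((9/4 + √((-10 - 1*(-2))² + 22²)) + 50) = √((9/4 + √((-10 + 2)² + 484)) + 50) = √((9/4 + √((-8)² + 484)) + 50) = √((9/4 + √(64 + 484)) + 50) = √((9/4 + √548) + 50) = √((9/4 + 2*√137) + 50) = √(209/4 + 2*√137)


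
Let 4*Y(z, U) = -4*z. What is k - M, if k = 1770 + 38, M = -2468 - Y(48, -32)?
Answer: 4228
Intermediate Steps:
Y(z, U) = -z (Y(z, U) = (-4*z)/4 = -z)
M = -2420 (M = -2468 - (-1)*48 = -2468 - 1*(-48) = -2468 + 48 = -2420)
k = 1808
k - M = 1808 - 1*(-2420) = 1808 + 2420 = 4228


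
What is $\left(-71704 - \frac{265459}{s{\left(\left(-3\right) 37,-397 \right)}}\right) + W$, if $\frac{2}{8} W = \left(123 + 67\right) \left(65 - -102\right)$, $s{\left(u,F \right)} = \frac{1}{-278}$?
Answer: $73852818$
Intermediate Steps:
$s{\left(u,F \right)} = - \frac{1}{278}$
$W = 126920$ ($W = 4 \left(123 + 67\right) \left(65 - -102\right) = 4 \cdot 190 \left(65 + 102\right) = 4 \cdot 190 \cdot 167 = 4 \cdot 31730 = 126920$)
$\left(-71704 - \frac{265459}{s{\left(\left(-3\right) 37,-397 \right)}}\right) + W = \left(-71704 - \frac{265459}{- \frac{1}{278}}\right) + 126920 = \left(-71704 - -73797602\right) + 126920 = \left(-71704 + 73797602\right) + 126920 = 73725898 + 126920 = 73852818$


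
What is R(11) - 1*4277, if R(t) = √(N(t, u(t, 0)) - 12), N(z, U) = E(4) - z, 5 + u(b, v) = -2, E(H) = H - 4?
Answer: -4277 + I*√23 ≈ -4277.0 + 4.7958*I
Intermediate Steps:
E(H) = -4 + H
u(b, v) = -7 (u(b, v) = -5 - 2 = -7)
N(z, U) = -z (N(z, U) = (-4 + 4) - z = 0 - z = -z)
R(t) = √(-12 - t) (R(t) = √(-t - 12) = √(-12 - t))
R(11) - 1*4277 = √(-12 - 1*11) - 1*4277 = √(-12 - 11) - 4277 = √(-23) - 4277 = I*√23 - 4277 = -4277 + I*√23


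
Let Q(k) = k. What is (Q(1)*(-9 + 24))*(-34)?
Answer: -510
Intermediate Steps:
(Q(1)*(-9 + 24))*(-34) = (1*(-9 + 24))*(-34) = (1*15)*(-34) = 15*(-34) = -510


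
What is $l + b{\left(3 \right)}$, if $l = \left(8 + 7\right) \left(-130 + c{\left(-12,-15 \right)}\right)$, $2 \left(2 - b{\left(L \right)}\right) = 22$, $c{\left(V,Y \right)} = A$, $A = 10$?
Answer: $-1809$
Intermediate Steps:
$c{\left(V,Y \right)} = 10$
$b{\left(L \right)} = -9$ ($b{\left(L \right)} = 2 - 11 = -9$)
$l = -1800$ ($l = \left(8 + 7\right) \left(-130 + 10\right) = 15 \left(-120\right) = -1800$)
$l + b{\left(3 \right)} = -1800 - 9 = -1809$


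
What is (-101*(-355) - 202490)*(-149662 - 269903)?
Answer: 69914213775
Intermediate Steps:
(-101*(-355) - 202490)*(-149662 - 269903) = (35855 - 202490)*(-419565) = -166635*(-419565) = 69914213775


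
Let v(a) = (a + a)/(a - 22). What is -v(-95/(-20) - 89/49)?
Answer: 1150/3737 ≈ 0.30773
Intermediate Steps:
v(a) = 2*a/(-22 + a) (v(a) = (2*a)/(-22 + a) = 2*a/(-22 + a))
-v(-95/(-20) - 89/49) = -2*(-95/(-20) - 89/49)/(-22 + (-95/(-20) - 89/49)) = -2*(-95*(-1/20) - 89*1/49)/(-22 + (-95*(-1/20) - 89*1/49)) = -2*(19/4 - 89/49)/(-22 + (19/4 - 89/49)) = -2*575/(196*(-22 + 575/196)) = -2*575/(196*(-3737/196)) = -2*575*(-196)/(196*3737) = -1*(-1150/3737) = 1150/3737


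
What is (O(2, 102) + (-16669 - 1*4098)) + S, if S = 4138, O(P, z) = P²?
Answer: -16625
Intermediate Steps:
(O(2, 102) + (-16669 - 1*4098)) + S = (2² + (-16669 - 1*4098)) + 4138 = (4 + (-16669 - 4098)) + 4138 = (4 - 20767) + 4138 = -20763 + 4138 = -16625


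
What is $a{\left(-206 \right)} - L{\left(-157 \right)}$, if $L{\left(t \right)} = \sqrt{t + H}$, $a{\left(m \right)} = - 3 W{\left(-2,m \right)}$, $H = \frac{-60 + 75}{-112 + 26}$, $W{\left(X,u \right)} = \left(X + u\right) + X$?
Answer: $630 - \frac{i \sqrt{1162462}}{86} \approx 630.0 - 12.537 i$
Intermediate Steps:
$W{\left(X,u \right)} = u + 2 X$
$H = - \frac{15}{86}$ ($H = \frac{15}{-86} = 15 \left(- \frac{1}{86}\right) = - \frac{15}{86} \approx -0.17442$)
$a{\left(m \right)} = 12 - 3 m$ ($a{\left(m \right)} = - 3 \left(m + 2 \left(-2\right)\right) = - 3 \left(m - 4\right) = - 3 \left(-4 + m\right) = 12 - 3 m$)
$L{\left(t \right)} = \sqrt{- \frac{15}{86} + t}$ ($L{\left(t \right)} = \sqrt{t - \frac{15}{86}} = \sqrt{- \frac{15}{86} + t}$)
$a{\left(-206 \right)} - L{\left(-157 \right)} = \left(12 - -618\right) - \frac{\sqrt{-1290 + 7396 \left(-157\right)}}{86} = \left(12 + 618\right) - \frac{\sqrt{-1290 - 1161172}}{86} = 630 - \frac{\sqrt{-1162462}}{86} = 630 - \frac{i \sqrt{1162462}}{86}$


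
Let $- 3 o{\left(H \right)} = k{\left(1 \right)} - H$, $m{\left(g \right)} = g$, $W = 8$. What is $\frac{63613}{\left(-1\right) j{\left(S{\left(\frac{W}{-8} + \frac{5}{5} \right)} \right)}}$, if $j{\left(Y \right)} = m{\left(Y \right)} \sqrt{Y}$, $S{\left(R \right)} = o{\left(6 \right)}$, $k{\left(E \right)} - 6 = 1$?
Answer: $- 190839 i \sqrt{3} \approx - 3.3054 \cdot 10^{5} i$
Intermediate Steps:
$k{\left(E \right)} = 7$ ($k{\left(E \right)} = 6 + 1 = 7$)
$o{\left(H \right)} = - \frac{7}{3} + \frac{H}{3}$ ($o{\left(H \right)} = - \frac{7 - H}{3} = - \frac{7}{3} + \frac{H}{3}$)
$S{\left(R \right)} = - \frac{1}{3}$ ($S{\left(R \right)} = - \frac{7}{3} + \frac{1}{3} \cdot 6 = - \frac{7}{3} + 2 = - \frac{1}{3}$)
$j{\left(Y \right)} = Y^{\frac{3}{2}}$ ($j{\left(Y \right)} = Y \sqrt{Y} = Y^{\frac{3}{2}}$)
$\frac{63613}{\left(-1\right) j{\left(S{\left(\frac{W}{-8} + \frac{5}{5} \right)} \right)}} = \frac{63613}{\left(-1\right) \left(- \frac{1}{3}\right)^{\frac{3}{2}}} = \frac{63613}{\left(-1\right) \left(- \frac{i \sqrt{3}}{9}\right)} = \frac{63613}{\frac{1}{9} i \sqrt{3}} = 63613 \left(- 3 i \sqrt{3}\right) = - 190839 i \sqrt{3}$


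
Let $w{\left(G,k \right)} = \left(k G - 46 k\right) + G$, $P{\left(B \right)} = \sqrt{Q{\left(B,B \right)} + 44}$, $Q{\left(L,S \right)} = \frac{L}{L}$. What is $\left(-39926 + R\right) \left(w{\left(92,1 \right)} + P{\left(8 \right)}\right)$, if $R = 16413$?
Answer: $-3244794 - 70539 \sqrt{5} \approx -3.4025 \cdot 10^{6}$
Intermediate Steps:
$Q{\left(L,S \right)} = 1$
$P{\left(B \right)} = 3 \sqrt{5}$ ($P{\left(B \right)} = \sqrt{1 + 44} = \sqrt{45} = 3 \sqrt{5}$)
$w{\left(G,k \right)} = G - 46 k + G k$ ($w{\left(G,k \right)} = \left(G k - 46 k\right) + G = \left(- 46 k + G k\right) + G = G - 46 k + G k$)
$\left(-39926 + R\right) \left(w{\left(92,1 \right)} + P{\left(8 \right)}\right) = \left(-39926 + 16413\right) \left(\left(92 - 46 + 92 \cdot 1\right) + 3 \sqrt{5}\right) = - 23513 \left(\left(92 - 46 + 92\right) + 3 \sqrt{5}\right) = - 23513 \left(138 + 3 \sqrt{5}\right) = -3244794 - 70539 \sqrt{5}$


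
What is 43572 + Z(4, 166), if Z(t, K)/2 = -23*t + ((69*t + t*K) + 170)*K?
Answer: 411908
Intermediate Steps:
Z(t, K) = -46*t + 2*K*(170 + 69*t + K*t) (Z(t, K) = 2*(-23*t + ((69*t + t*K) + 170)*K) = 2*(-23*t + ((69*t + K*t) + 170)*K) = 2*(-23*t + (170 + 69*t + K*t)*K) = 2*(-23*t + K*(170 + 69*t + K*t)) = -46*t + 2*K*(170 + 69*t + K*t))
43572 + Z(4, 166) = 43572 + (-46*4 + 340*166 + 2*4*166² + 138*166*4) = 43572 + (-184 + 56440 + 2*4*27556 + 91632) = 43572 + (-184 + 56440 + 220448 + 91632) = 43572 + 368336 = 411908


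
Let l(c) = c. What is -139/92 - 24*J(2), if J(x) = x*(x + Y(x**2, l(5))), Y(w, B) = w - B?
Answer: -4555/92 ≈ -49.511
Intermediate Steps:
J(x) = x*(-5 + x + x**2) (J(x) = x*(x + (x**2 - 1*5)) = x*(x + (x**2 - 5)) = x*(x + (-5 + x**2)) = x*(-5 + x + x**2))
-139/92 - 24*J(2) = -139/92 - 48*(-5 + 2 + 2**2) = -139*1/92 - 48*(-5 + 2 + 4) = -139/92 - 48 = -4555/92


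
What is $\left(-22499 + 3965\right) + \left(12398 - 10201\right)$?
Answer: $-16337$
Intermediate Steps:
$\left(-22499 + 3965\right) + \left(12398 - 10201\right) = -18534 + 2197 = -16337$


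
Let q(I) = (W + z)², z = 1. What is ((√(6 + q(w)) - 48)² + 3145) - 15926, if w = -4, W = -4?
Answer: -12781 + (48 - √15)² ≈ -10834.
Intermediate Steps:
q(I) = 9 (q(I) = (-4 + 1)² = (-3)² = 9)
((√(6 + q(w)) - 48)² + 3145) - 15926 = ((√(6 + 9) - 48)² + 3145) - 15926 = ((√15 - 48)² + 3145) - 15926 = ((-48 + √15)² + 3145) - 15926 = (3145 + (-48 + √15)²) - 15926 = -12781 + (-48 + √15)²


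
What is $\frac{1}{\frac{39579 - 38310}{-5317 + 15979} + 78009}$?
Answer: $\frac{3554}{277244409} \approx 1.2819 \cdot 10^{-5}$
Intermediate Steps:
$\frac{1}{\frac{39579 - 38310}{-5317 + 15979} + 78009} = \frac{1}{\frac{1269}{10662} + 78009} = \frac{1}{1269 \cdot \frac{1}{10662} + 78009} = \frac{1}{\frac{423}{3554} + 78009} = \frac{1}{\frac{277244409}{3554}} = \frac{3554}{277244409}$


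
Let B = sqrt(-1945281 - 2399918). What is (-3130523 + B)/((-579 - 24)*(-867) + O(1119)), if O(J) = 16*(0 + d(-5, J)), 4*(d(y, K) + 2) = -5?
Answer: -3130523/522749 + I*sqrt(4345199)/522749 ≈ -5.9886 + 0.0039876*I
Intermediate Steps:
d(y, K) = -13/4 (d(y, K) = -2 + (1/4)*(-5) = -2 - 5/4 = -13/4)
B = I*sqrt(4345199) (B = sqrt(-4345199) = I*sqrt(4345199) ≈ 2084.5*I)
O(J) = -52 (O(J) = 16*(0 - 13/4) = 16*(-13/4) = -52)
(-3130523 + B)/((-579 - 24)*(-867) + O(1119)) = (-3130523 + I*sqrt(4345199))/((-579 - 24)*(-867) - 52) = (-3130523 + I*sqrt(4345199))/(-603*(-867) - 52) = (-3130523 + I*sqrt(4345199))/(522801 - 52) = (-3130523 + I*sqrt(4345199))/522749 = (-3130523 + I*sqrt(4345199))*(1/522749) = -3130523/522749 + I*sqrt(4345199)/522749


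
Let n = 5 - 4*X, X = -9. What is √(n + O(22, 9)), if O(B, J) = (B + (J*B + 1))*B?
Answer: √4903 ≈ 70.021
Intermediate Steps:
O(B, J) = B*(1 + B + B*J) (O(B, J) = (B + (B*J + 1))*B = (B + (1 + B*J))*B = (1 + B + B*J)*B = B*(1 + B + B*J))
n = 41 (n = 5 - 4*(-9) = 5 + 36 = 41)
√(n + O(22, 9)) = √(41 + 22*(1 + 22 + 22*9)) = √(41 + 22*(1 + 22 + 198)) = √(41 + 22*221) = √(41 + 4862) = √4903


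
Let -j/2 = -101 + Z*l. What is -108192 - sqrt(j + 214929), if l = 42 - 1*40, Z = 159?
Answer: -108192 - sqrt(214495) ≈ -1.0866e+5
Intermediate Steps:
l = 2 (l = 42 - 40 = 2)
j = -434 (j = -2*(-101 + 159*2) = -2*(-101 + 318) = -2*217 = -434)
-108192 - sqrt(j + 214929) = -108192 - sqrt(-434 + 214929) = -108192 - sqrt(214495)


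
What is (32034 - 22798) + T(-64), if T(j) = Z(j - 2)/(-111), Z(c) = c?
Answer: 341754/37 ≈ 9236.6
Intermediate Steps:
T(j) = 2/111 - j/111 (T(j) = (j - 2)/(-111) = (-2 + j)*(-1/111) = 2/111 - j/111)
(32034 - 22798) + T(-64) = (32034 - 22798) + (2/111 - 1/111*(-64)) = 9236 + (2/111 + 64/111) = 9236 + 22/37 = 341754/37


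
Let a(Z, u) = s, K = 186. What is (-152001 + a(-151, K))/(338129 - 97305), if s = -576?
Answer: -152577/240824 ≈ -0.63356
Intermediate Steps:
a(Z, u) = -576
(-152001 + a(-151, K))/(338129 - 97305) = (-152001 - 576)/(338129 - 97305) = -152577/240824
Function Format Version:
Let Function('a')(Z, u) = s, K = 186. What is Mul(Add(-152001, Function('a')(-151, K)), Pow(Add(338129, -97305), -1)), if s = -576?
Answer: Rational(-152577, 240824) ≈ -0.63356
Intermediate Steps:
Function('a')(Z, u) = -576
Mul(Add(-152001, Function('a')(-151, K)), Pow(Add(338129, -97305), -1)) = Mul(Add(-152001, -576), Pow(Add(338129, -97305), -1)) = Mul(-152577, Pow(240824, -1)) = Mul(-152577, Rational(1, 240824)) = Rational(-152577, 240824)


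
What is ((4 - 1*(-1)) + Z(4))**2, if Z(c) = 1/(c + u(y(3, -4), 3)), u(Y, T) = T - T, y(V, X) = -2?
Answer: 441/16 ≈ 27.563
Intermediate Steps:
u(Y, T) = 0
Z(c) = 1/c (Z(c) = 1/(c + 0) = 1/c)
((4 - 1*(-1)) + Z(4))**2 = ((4 - 1*(-1)) + 1/4)**2 = ((4 + 1) + 1/4)**2 = (5 + 1/4)**2 = (21/4)**2 = 441/16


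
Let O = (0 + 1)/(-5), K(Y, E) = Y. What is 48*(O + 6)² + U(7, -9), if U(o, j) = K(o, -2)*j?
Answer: 38793/25 ≈ 1551.7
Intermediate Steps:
O = -⅕ (O = 1*(-⅕) = -⅕ ≈ -0.20000)
U(o, j) = j*o (U(o, j) = o*j = j*o)
48*(O + 6)² + U(7, -9) = 48*(-⅕ + 6)² - 9*7 = 48*(29/5)² - 63 = 48*(841/25) - 63 = 40368/25 - 63 = 38793/25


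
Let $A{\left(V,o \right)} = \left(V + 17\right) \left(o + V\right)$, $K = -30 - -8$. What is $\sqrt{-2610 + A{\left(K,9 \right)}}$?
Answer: $i \sqrt{2545} \approx 50.448 i$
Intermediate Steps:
$K = -22$ ($K = -30 + 8 = -22$)
$A{\left(V,o \right)} = \left(17 + V\right) \left(V + o\right)$
$\sqrt{-2610 + A{\left(K,9 \right)}} = \sqrt{-2610 + \left(\left(-22\right)^{2} + 17 \left(-22\right) + 17 \cdot 9 - 198\right)} = \sqrt{-2610 + \left(484 - 374 + 153 - 198\right)} = \sqrt{-2610 + 65} = \sqrt{-2545} = i \sqrt{2545}$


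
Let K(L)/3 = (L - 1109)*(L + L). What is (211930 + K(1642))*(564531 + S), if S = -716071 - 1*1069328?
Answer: -6669658043928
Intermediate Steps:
S = -1785399 (S = -716071 - 1069328 = -1785399)
K(L) = 6*L*(-1109 + L) (K(L) = 3*((L - 1109)*(L + L)) = 3*((-1109 + L)*(2*L)) = 3*(2*L*(-1109 + L)) = 6*L*(-1109 + L))
(211930 + K(1642))*(564531 + S) = (211930 + 6*1642*(-1109 + 1642))*(564531 - 1785399) = (211930 + 6*1642*533)*(-1220868) = (211930 + 5251116)*(-1220868) = 5463046*(-1220868) = -6669658043928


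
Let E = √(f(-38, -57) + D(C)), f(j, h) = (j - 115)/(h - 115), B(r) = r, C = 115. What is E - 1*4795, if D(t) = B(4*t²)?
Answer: -4795 + √391254979/86 ≈ -4565.0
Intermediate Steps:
D(t) = 4*t²
f(j, h) = (-115 + j)/(-115 + h)
E = √391254979/86 (E = √((-115 - 38)/(-115 - 57) + 4*115²) = √(-153/(-172) + 4*13225) = √(-1/172*(-153) + 52900) = √(153/172 + 52900) = √(9098953/172) = √391254979/86 ≈ 230.00)
E - 1*4795 = √391254979/86 - 1*4795 = √391254979/86 - 4795 = -4795 + √391254979/86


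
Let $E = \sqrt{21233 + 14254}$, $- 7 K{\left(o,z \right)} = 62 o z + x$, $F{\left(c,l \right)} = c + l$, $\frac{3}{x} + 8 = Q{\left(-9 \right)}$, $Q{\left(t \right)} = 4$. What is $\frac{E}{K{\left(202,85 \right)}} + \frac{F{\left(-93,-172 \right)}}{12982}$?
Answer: $- \frac{265}{12982} - \frac{84 \sqrt{3943}}{4258157} \approx -0.021652$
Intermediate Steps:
$x = - \frac{3}{4}$ ($x = \frac{3}{-8 + 4} = \frac{3}{-4} = 3 \left(- \frac{1}{4}\right) = - \frac{3}{4} \approx -0.75$)
$K{\left(o,z \right)} = \frac{3}{28} - \frac{62 o z}{7}$ ($K{\left(o,z \right)} = - \frac{62 o z - \frac{3}{4}}{7} = - \frac{- \frac{3}{4} + 62 o z}{7} = \frac{3}{28} - \frac{62 o z}{7}$)
$E = 3 \sqrt{3943}$ ($E = \sqrt{35487} = 3 \sqrt{3943} \approx 188.38$)
$\frac{E}{K{\left(202,85 \right)}} + \frac{F{\left(-93,-172 \right)}}{12982} = \frac{3 \sqrt{3943}}{\frac{3}{28} - \frac{12524}{7} \cdot 85} + \frac{-93 - 172}{12982} = \frac{3 \sqrt{3943}}{\frac{3}{28} - \frac{1064540}{7}} - \frac{265}{12982} = \frac{3 \sqrt{3943}}{- \frac{4258157}{28}} - \frac{265}{12982} = 3 \sqrt{3943} \left(- \frac{28}{4258157}\right) - \frac{265}{12982} = - \frac{84 \sqrt{3943}}{4258157} - \frac{265}{12982} = - \frac{265}{12982} - \frac{84 \sqrt{3943}}{4258157}$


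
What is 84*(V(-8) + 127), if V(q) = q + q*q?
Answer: 15372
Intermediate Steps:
V(q) = q + q²
84*(V(-8) + 127) = 84*(-8*(1 - 8) + 127) = 84*(-8*(-7) + 127) = 84*(56 + 127) = 84*183 = 15372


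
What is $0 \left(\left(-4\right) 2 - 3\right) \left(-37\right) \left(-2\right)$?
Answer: $0$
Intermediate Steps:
$0 \left(\left(-4\right) 2 - 3\right) \left(-37\right) \left(-2\right) = 0 \left(-8 - 3\right) \left(-37\right) \left(-2\right) = 0 \left(-11\right) \left(-37\right) \left(-2\right) = 0 \left(-37\right) \left(-2\right) = 0 \left(-2\right) = 0$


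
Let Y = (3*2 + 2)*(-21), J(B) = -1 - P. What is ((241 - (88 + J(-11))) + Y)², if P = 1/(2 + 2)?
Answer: 3025/16 ≈ 189.06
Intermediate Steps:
P = ¼ (P = 1/4 = ¼ ≈ 0.25000)
J(B) = -5/4 (J(B) = -1 - 1*¼ = -1 - ¼ = -5/4)
Y = -168 (Y = (6 + 2)*(-21) = 8*(-21) = -168)
((241 - (88 + J(-11))) + Y)² = ((241 - (88 - 5/4)) - 168)² = ((241 - 1*347/4) - 168)² = ((241 - 347/4) - 168)² = (617/4 - 168)² = (-55/4)² = 3025/16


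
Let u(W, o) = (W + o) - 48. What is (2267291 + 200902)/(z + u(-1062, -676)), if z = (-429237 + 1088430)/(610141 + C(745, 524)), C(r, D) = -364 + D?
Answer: -115872358161/83795261 ≈ -1382.8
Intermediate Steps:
u(W, o) = -48 + W + o
z = 659193/610301 (z = (-429237 + 1088430)/(610141 + (-364 + 524)) = 659193/(610141 + 160) = 659193/610301 ≈ 1.0801)
(2267291 + 200902)/(z + u(-1062, -676)) = (2267291 + 200902)/(659193/610301 + (-48 - 1062 - 676)) = 2468193/(659193/610301 - 1786) = 2468193/(-1089338393/610301) = 2468193*(-610301/1089338393) = -115872358161/83795261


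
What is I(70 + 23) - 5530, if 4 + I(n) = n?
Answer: -5441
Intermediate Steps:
I(n) = -4 + n
I(70 + 23) - 5530 = (-4 + (70 + 23)) - 5530 = (-4 + 93) - 5530 = 89 - 5530 = -5441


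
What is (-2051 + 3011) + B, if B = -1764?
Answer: -804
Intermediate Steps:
(-2051 + 3011) + B = (-2051 + 3011) - 1764 = 960 - 1764 = -804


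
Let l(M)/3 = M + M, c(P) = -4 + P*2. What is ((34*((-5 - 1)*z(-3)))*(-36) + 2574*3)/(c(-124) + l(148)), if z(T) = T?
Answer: -45/2 ≈ -22.500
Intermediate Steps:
c(P) = -4 + 2*P
l(M) = 6*M (l(M) = 3*(M + M) = 3*(2*M) = 6*M)
((34*((-5 - 1)*z(-3)))*(-36) + 2574*3)/(c(-124) + l(148)) = ((34*((-5 - 1)*(-3)))*(-36) + 2574*3)/((-4 + 2*(-124)) + 6*148) = ((34*(-6*(-3)))*(-36) + 7722)/((-4 - 248) + 888) = ((34*18)*(-36) + 7722)/(-252 + 888) = (612*(-36) + 7722)/636 = (-22032 + 7722)*(1/636) = -14310*1/636 = -45/2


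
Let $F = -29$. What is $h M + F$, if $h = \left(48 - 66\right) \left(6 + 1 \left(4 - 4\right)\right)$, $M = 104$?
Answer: $-11261$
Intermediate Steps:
$h = -108$ ($h = - 18 \left(6 + 1 \cdot 0\right) = - 18 \left(6 + 0\right) = \left(-18\right) 6 = -108$)
$h M + F = \left(-108\right) 104 - 29 = -11232 - 29 = -11261$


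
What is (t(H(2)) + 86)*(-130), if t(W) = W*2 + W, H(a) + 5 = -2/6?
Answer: -9100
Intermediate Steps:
H(a) = -16/3 (H(a) = -5 - 2/6 = -5 - 2*1/6 = -5 - 1/3 = -16/3)
t(W) = 3*W (t(W) = 2*W + W = 3*W)
(t(H(2)) + 86)*(-130) = (3*(-16/3) + 86)*(-130) = (-16 + 86)*(-130) = 70*(-130) = -9100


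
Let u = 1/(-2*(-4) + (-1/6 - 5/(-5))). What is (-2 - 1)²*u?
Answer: 54/53 ≈ 1.0189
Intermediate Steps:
u = 6/53 (u = 1/(8 + (-1*⅙ - 5*(-⅕))) = 1/(8 + (-⅙ + 1)) = 1/(8 + ⅚) = 1/(53/6) = 6/53 ≈ 0.11321)
(-2 - 1)²*u = (-2 - 1)²*(6/53) = (-3)²*(6/53) = 9*(6/53) = 54/53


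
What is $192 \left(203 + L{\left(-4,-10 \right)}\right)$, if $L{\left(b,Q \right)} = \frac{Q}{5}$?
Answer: $38592$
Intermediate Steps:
$L{\left(b,Q \right)} = \frac{Q}{5}$ ($L{\left(b,Q \right)} = Q \frac{1}{5} = \frac{Q}{5}$)
$192 \left(203 + L{\left(-4,-10 \right)}\right) = 192 \left(203 + \frac{1}{5} \left(-10\right)\right) = 192 \left(203 - 2\right) = 192 \cdot 201 = 38592$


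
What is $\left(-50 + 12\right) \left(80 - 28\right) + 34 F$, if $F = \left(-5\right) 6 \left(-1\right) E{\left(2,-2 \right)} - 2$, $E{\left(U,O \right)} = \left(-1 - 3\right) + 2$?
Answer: $-4084$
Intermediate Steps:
$E{\left(U,O \right)} = -2$ ($E{\left(U,O \right)} = -4 + 2 = -2$)
$F = -62$ ($F = \left(-5\right) 6 \left(-1\right) \left(-2\right) - 2 = \left(-30\right) \left(-1\right) \left(-2\right) - 2 = 30 \left(-2\right) - 2 = -60 - 2 = -62$)
$\left(-50 + 12\right) \left(80 - 28\right) + 34 F = \left(-50 + 12\right) \left(80 - 28\right) + 34 \left(-62\right) = \left(-38\right) 52 - 2108 = -1976 - 2108 = -4084$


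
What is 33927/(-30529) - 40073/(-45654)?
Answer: -325514641/1393770966 ≈ -0.23355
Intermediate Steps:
33927/(-30529) - 40073/(-45654) = 33927*(-1/30529) - 40073*(-1/45654) = -33927/30529 + 40073/45654 = -325514641/1393770966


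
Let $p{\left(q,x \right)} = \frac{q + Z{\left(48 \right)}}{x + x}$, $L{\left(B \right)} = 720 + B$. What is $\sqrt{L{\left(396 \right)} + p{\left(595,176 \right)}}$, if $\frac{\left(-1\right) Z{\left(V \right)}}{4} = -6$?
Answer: $\frac{\sqrt{8655922}}{88} \approx 33.433$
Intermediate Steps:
$Z{\left(V \right)} = 24$ ($Z{\left(V \right)} = \left(-4\right) \left(-6\right) = 24$)
$p{\left(q,x \right)} = \frac{24 + q}{2 x}$ ($p{\left(q,x \right)} = \frac{q + 24}{x + x} = \frac{24 + q}{2 x}$)
$\sqrt{L{\left(396 \right)} + p{\left(595,176 \right)}} = \sqrt{\left(720 + 396\right) + \frac{24 + 595}{2 \cdot 176}} = \sqrt{1116 + \frac{1}{2} \cdot \frac{1}{176} \cdot 619} = \sqrt{1116 + \frac{619}{352}} = \sqrt{\frac{393451}{352}} = \frac{\sqrt{8655922}}{88}$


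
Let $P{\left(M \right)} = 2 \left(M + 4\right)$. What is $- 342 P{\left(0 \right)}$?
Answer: $-2736$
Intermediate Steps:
$P{\left(M \right)} = 8 + 2 M$ ($P{\left(M \right)} = 2 \left(4 + M\right) = 8 + 2 M$)
$- 342 P{\left(0 \right)} = - 342 \left(8 + 2 \cdot 0\right) = - 342 \left(8 + 0\right) = \left(-342\right) 8 = -2736$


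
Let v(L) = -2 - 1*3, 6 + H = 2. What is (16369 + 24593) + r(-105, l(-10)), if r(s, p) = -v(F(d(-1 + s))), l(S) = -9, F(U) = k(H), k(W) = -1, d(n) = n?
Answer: 40967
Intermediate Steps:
H = -4 (H = -6 + 2 = -4)
F(U) = -1
v(L) = -5 (v(L) = -2 - 3 = -5)
r(s, p) = 5 (r(s, p) = -1*(-5) = 5)
(16369 + 24593) + r(-105, l(-10)) = (16369 + 24593) + 5 = 40962 + 5 = 40967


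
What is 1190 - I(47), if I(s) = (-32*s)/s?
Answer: 1222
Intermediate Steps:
I(s) = -32
1190 - I(47) = 1190 - 1*(-32) = 1190 + 32 = 1222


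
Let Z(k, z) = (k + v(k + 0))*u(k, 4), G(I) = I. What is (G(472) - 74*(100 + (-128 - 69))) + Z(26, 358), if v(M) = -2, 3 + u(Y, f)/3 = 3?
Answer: 7650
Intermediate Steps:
u(Y, f) = 0 (u(Y, f) = -9 + 3*3 = -9 + 9 = 0)
Z(k, z) = 0 (Z(k, z) = (k - 2)*0 = (-2 + k)*0 = 0)
(G(472) - 74*(100 + (-128 - 69))) + Z(26, 358) = (472 - 74*(100 + (-128 - 69))) + 0 = (472 - 74*(100 - 197)) + 0 = (472 - 74*(-97)) + 0 = (472 + 7178) + 0 = 7650 + 0 = 7650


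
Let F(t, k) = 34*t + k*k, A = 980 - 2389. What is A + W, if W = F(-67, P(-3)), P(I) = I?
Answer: -3678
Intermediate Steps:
A = -1409
F(t, k) = k² + 34*t (F(t, k) = 34*t + k² = k² + 34*t)
W = -2269 (W = (-3)² + 34*(-67) = 9 - 2278 = -2269)
A + W = -1409 - 2269 = -3678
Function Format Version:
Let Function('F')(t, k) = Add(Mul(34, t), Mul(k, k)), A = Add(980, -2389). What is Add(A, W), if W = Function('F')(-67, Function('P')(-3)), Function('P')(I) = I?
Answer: -3678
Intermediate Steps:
A = -1409
Function('F')(t, k) = Add(Pow(k, 2), Mul(34, t)) (Function('F')(t, k) = Add(Mul(34, t), Pow(k, 2)) = Add(Pow(k, 2), Mul(34, t)))
W = -2269 (W = Add(Pow(-3, 2), Mul(34, -67)) = Add(9, -2278) = -2269)
Add(A, W) = Add(-1409, -2269) = -3678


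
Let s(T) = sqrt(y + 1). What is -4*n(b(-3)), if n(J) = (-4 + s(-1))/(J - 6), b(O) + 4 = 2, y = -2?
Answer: -2 + I/2 ≈ -2.0 + 0.5*I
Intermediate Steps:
s(T) = I (s(T) = sqrt(-2 + 1) = sqrt(-1) = I)
b(O) = -2 (b(O) = -4 + 2 = -2)
n(J) = (-4 + I)/(-6 + J) (n(J) = (-4 + I)/(J - 6) = (-4 + I)/(-6 + J))
-4*n(b(-3)) = -4*(-4 + I)/(-6 - 2) = -4*(-4 + I)/(-8) = -(-1)*(-4 + I)/2 = -4*(1/2 - I/8) = -2 + I/2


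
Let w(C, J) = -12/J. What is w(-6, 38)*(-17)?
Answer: 102/19 ≈ 5.3684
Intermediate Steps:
w(-6, 38)*(-17) = -12/38*(-17) = -12*1/38*(-17) = -6/19*(-17) = 102/19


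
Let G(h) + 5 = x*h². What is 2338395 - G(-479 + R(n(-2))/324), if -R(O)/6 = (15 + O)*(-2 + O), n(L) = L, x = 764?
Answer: -125570562236/729 ≈ -1.7225e+8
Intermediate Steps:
R(O) = -6*(-2 + O)*(15 + O) (R(O) = -6*(15 + O)*(-2 + O) = -6*(-2 + O)*(15 + O))
G(h) = -5 + 764*h²
2338395 - G(-479 + R(n(-2))/324) = 2338395 - (-5 + 764*(-479 + (180 - 78*(-2) - 6*(-2)²)/324)²) = 2338395 - (-5 + 764*(-479 + (180 + 156 - 6*4)*(1/324))²) = 2338395 - (-5 + 764*(-479 + (180 + 156 - 24)*(1/324))²) = 2338395 - (-5 + 764*(-479 + 312*(1/324))²) = 2338395 - (-5 + 764*(-479 + 26/27)²) = 2338395 - (-5 + 764*(-12907/27)²) = 2338395 - (-5 + 764*(166590649/729)) = 2338395 - (-5 + 127275255836/729) = 2338395 - 1*127275252191/729 = 2338395 - 127275252191/729 = -125570562236/729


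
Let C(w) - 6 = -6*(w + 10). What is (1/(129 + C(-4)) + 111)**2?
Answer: 120780100/9801 ≈ 12323.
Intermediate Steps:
C(w) = -54 - 6*w (C(w) = 6 - 6*(w + 10) = 6 - 6*(10 + w) = 6 + (-60 - 6*w) = -54 - 6*w)
(1/(129 + C(-4)) + 111)**2 = (1/(129 + (-54 - 6*(-4))) + 111)**2 = (1/(129 + (-54 + 24)) + 111)**2 = (1/(129 - 30) + 111)**2 = (1/99 + 111)**2 = (10990/99)**2 = 120780100/9801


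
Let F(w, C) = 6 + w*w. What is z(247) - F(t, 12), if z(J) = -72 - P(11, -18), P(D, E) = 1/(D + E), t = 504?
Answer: -1778657/7 ≈ -2.5409e+5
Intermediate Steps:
z(J) = -503/7 (z(J) = -72 - 1/(11 - 18) = -72 - 1/(-7) = -72 - 1*(-⅐) = -72 + ⅐ = -503/7)
F(w, C) = 6 + w²
z(247) - F(t, 12) = -503/7 - (6 + 504²) = -503/7 - (6 + 254016) = -503/7 - 1*254022 = -503/7 - 254022 = -1778657/7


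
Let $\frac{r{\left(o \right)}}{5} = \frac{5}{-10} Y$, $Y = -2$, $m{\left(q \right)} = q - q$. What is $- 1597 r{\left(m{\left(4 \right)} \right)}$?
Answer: $-7985$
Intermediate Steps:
$m{\left(q \right)} = 0$
$r{\left(o \right)} = 5$ ($r{\left(o \right)} = 5 \frac{5}{-10} \left(-2\right) = 5 \cdot 5 \left(- \frac{1}{10}\right) \left(-2\right) = 5 \left(\left(- \frac{1}{2}\right) \left(-2\right)\right) = 5 \cdot 1 = 5$)
$- 1597 r{\left(m{\left(4 \right)} \right)} = \left(-1597\right) 5 = -7985$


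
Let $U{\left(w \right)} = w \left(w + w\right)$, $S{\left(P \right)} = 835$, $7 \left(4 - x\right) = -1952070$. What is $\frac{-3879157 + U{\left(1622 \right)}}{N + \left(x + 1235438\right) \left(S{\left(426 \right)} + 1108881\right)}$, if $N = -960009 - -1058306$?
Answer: $\frac{9678277}{11763172281503} \approx 8.2276 \cdot 10^{-7}$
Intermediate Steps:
$x = \frac{1952098}{7}$ ($x = 4 - - \frac{1952070}{7} = 4 + \frac{1952070}{7} = \frac{1952098}{7} \approx 2.7887 \cdot 10^{5}$)
$N = 98297$ ($N = -960009 + 1058306 = 98297$)
$U{\left(w \right)} = 2 w^{2}$ ($U{\left(w \right)} = w 2 w = 2 w^{2}$)
$\frac{-3879157 + U{\left(1622 \right)}}{N + \left(x + 1235438\right) \left(S{\left(426 \right)} + 1108881\right)} = \frac{-3879157 + 2 \cdot 1622^{2}}{98297 + \left(\frac{1952098}{7} + 1235438\right) \left(835 + 1108881\right)} = \frac{-3879157 + 2 \cdot 2630884}{98297 + \frac{10600164}{7} \cdot 1109716} = \frac{-3879157 + 5261768}{98297 + \frac{11763171593424}{7}} = \frac{1382611}{\frac{11763172281503}{7}} = 1382611 \cdot \frac{7}{11763172281503} = \frac{9678277}{11763172281503}$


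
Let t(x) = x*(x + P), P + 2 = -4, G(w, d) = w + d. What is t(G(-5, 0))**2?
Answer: 3025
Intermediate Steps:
G(w, d) = d + w
P = -6 (P = -2 - 4 = -6)
t(x) = x*(-6 + x) (t(x) = x*(x - 6) = x*(-6 + x))
t(G(-5, 0))**2 = ((0 - 5)*(-6 + (0 - 5)))**2 = (-5*(-6 - 5))**2 = (-5*(-11))**2 = 55**2 = 3025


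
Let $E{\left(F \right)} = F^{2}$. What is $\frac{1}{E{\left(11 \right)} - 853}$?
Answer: $- \frac{1}{732} \approx -0.0013661$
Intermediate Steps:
$\frac{1}{E{\left(11 \right)} - 853} = \frac{1}{11^{2} - 853} = \frac{1}{121 - 853} = \frac{1}{-732} = - \frac{1}{732}$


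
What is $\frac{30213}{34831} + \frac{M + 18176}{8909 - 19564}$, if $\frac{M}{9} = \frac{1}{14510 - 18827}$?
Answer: $- \frac{447771713806}{534047874895} \approx -0.83845$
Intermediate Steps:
$M = - \frac{3}{1439}$ ($M = \frac{9}{14510 - 18827} = \frac{9}{-4317} = 9 \left(- \frac{1}{4317}\right) = - \frac{3}{1439} \approx -0.0020848$)
$\frac{30213}{34831} + \frac{M + 18176}{8909 - 19564} = \frac{30213}{34831} + \frac{- \frac{3}{1439} + 18176}{8909 - 19564} = 30213 \cdot \frac{1}{34831} + \frac{26155261}{1439 \left(-10655\right)} = \frac{30213}{34831} + \frac{26155261}{1439} \left(- \frac{1}{10655}\right) = \frac{30213}{34831} - \frac{26155261}{15332545} = - \frac{447771713806}{534047874895}$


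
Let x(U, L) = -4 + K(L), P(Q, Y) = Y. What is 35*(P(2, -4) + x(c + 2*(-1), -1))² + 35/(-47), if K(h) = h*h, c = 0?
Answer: 80570/47 ≈ 1714.3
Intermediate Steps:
K(h) = h²
x(U, L) = -4 + L²
35*(P(2, -4) + x(c + 2*(-1), -1))² + 35/(-47) = 35*(-4 + (-4 + (-1)²))² + 35/(-47) = 35*(-4 + (-4 + 1))² + 35*(-1/47) = 35*(-4 - 3)² - 35/47 = 35*(-7)² - 35/47 = 35*49 - 35/47 = 1715 - 35/47 = 80570/47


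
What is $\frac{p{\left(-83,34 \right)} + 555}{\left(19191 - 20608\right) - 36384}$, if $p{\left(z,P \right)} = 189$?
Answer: $- \frac{744}{37801} \approx -0.019682$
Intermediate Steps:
$\frac{p{\left(-83,34 \right)} + 555}{\left(19191 - 20608\right) - 36384} = \frac{189 + 555}{\left(19191 - 20608\right) - 36384} = \frac{744}{\left(19191 - 20608\right) - 36384} = \frac{744}{-1417 - 36384} = \frac{744}{-37801} = 744 \left(- \frac{1}{37801}\right) = - \frac{744}{37801}$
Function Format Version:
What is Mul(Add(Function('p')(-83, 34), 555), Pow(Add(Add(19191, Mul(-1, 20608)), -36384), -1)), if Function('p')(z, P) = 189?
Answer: Rational(-744, 37801) ≈ -0.019682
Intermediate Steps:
Mul(Add(Function('p')(-83, 34), 555), Pow(Add(Add(19191, Mul(-1, 20608)), -36384), -1)) = Mul(Add(189, 555), Pow(Add(Add(19191, Mul(-1, 20608)), -36384), -1)) = Mul(744, Pow(Add(Add(19191, -20608), -36384), -1)) = Mul(744, Pow(Add(-1417, -36384), -1)) = Mul(744, Pow(-37801, -1)) = Mul(744, Rational(-1, 37801)) = Rational(-744, 37801)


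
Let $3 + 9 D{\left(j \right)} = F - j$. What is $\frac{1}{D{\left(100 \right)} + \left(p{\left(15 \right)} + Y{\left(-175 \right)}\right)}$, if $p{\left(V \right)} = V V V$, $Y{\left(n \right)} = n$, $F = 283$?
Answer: $\frac{1}{3220} \approx 0.00031056$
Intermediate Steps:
$p{\left(V \right)} = V^{3}$ ($p{\left(V \right)} = V^{2} V = V^{3}$)
$D{\left(j \right)} = \frac{280}{9} - \frac{j}{9}$ ($D{\left(j \right)} = - \frac{1}{3} + \frac{283 - j}{9} = - \frac{1}{3} - \left(- \frac{283}{9} + \frac{j}{9}\right) = \frac{280}{9} - \frac{j}{9}$)
$\frac{1}{D{\left(100 \right)} + \left(p{\left(15 \right)} + Y{\left(-175 \right)}\right)} = \frac{1}{\left(\frac{280}{9} - \frac{100}{9}\right) - \left(175 - 15^{3}\right)} = \frac{1}{\left(\frac{280}{9} - \frac{100}{9}\right) + \left(3375 - 175\right)} = \frac{1}{20 + 3200} = \frac{1}{3220}$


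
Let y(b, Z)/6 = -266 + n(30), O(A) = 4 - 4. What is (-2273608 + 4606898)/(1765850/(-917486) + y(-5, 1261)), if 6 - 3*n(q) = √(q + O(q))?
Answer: -778735858329453961390/529277320431788689 + 982059081649862420*√30/529277320431788689 ≈ -1461.2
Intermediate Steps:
O(A) = 0
n(q) = 2 - √q/3 (n(q) = 2 - √(q + 0)/3 = 2 - √q/3)
y(b, Z) = -1584 - 2*√30 (y(b, Z) = 6*(-266 + (2 - √30/3)) = 6*(-264 - √30/3) = -1584 - 2*√30)
(-2273608 + 4606898)/(1765850/(-917486) + y(-5, 1261)) = (-2273608 + 4606898)/(1765850/(-917486) + (-1584 - 2*√30)) = 2333290/(1765850*(-1/917486) + (-1584 - 2*√30)) = 2333290/(-882925/458743 + (-1584 - 2*√30)) = 2333290/(-727531837/458743 - 2*√30)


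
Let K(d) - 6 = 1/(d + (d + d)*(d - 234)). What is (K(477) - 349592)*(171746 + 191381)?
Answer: -29488991068052051/232299 ≈ -1.2694e+11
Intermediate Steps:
K(d) = 6 + 1/(d + 2*d*(-234 + d)) (K(d) = 6 + 1/(d + (d + d)*(d - 234)) = 6 + 1/(d + (2*d)*(-234 + d)) = 6 + 1/(d + 2*d*(-234 + d)))
(K(477) - 349592)*(171746 + 191381) = ((1 - 2802*477 + 12*477²)/(477*(-467 + 2*477)) - 349592)*(171746 + 191381) = ((1 - 1336554 + 12*227529)/(477*(-467 + 954)) - 349592)*363127 = ((1/477)*(1 - 1336554 + 2730348)/487 - 349592)*363127 = ((1/477)*(1/487)*1393795 - 349592)*363127 = (1393795/232299 - 349592)*363127 = -81208478213/232299*363127 = -29488991068052051/232299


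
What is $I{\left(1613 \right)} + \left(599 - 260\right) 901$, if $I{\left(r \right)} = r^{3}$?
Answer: $4196958836$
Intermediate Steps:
$I{\left(1613 \right)} + \left(599 - 260\right) 901 = 1613^{3} + \left(599 - 260\right) 901 = 4196653397 + 339 \cdot 901 = 4196653397 + 305439 = 4196958836$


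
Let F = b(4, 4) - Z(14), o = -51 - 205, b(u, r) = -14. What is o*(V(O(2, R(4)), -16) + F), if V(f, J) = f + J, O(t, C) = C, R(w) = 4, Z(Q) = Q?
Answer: 10240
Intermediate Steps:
V(f, J) = J + f
o = -256
F = -28 (F = -14 - 1*14 = -14 - 14 = -28)
o*(V(O(2, R(4)), -16) + F) = -256*((-16 + 4) - 28) = -256*(-12 - 28) = -256*(-40) = 10240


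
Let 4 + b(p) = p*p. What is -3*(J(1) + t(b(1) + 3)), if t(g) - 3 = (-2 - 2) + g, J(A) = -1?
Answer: 6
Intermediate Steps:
b(p) = -4 + p² (b(p) = -4 + p*p = -4 + p²)
t(g) = -1 + g (t(g) = 3 + ((-2 - 2) + g) = 3 + (-4 + g) = -1 + g)
-3*(J(1) + t(b(1) + 3)) = -3*(-1 + (-1 + ((-4 + 1²) + 3))) = -3*(-1 + (-1 + ((-4 + 1) + 3))) = -3*(-1 + (-1 + (-3 + 3))) = -3*(-1 + (-1 + 0)) = -3*(-1 - 1) = -3*(-2) = 6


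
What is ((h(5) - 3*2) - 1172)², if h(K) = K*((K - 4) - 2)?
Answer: 1399489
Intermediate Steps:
h(K) = K*(-6 + K) (h(K) = K*((-4 + K) - 2) = K*(-6 + K))
((h(5) - 3*2) - 1172)² = ((5*(-6 + 5) - 3*2) - 1172)² = ((5*(-1) - 6) - 1172)² = ((-5 - 6) - 1172)² = (-11 - 1172)² = (-1183)² = 1399489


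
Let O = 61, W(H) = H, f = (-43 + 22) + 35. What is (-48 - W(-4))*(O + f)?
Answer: -3300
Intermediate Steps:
f = 14 (f = -21 + 35 = 14)
(-48 - W(-4))*(O + f) = (-48 - 1*(-4))*(61 + 14) = (-48 + 4)*75 = -44*75 = -3300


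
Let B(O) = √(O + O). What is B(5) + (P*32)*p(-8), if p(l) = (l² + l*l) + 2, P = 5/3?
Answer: 20800/3 + √10 ≈ 6936.5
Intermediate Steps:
P = 5/3 (P = 5*(⅓) = 5/3 ≈ 1.6667)
B(O) = √2*√O (B(O) = √(2*O) = √2*√O)
p(l) = 2 + 2*l² (p(l) = (l² + l²) + 2 = 2*l² + 2 = 2 + 2*l²)
B(5) + (P*32)*p(-8) = √2*√5 + ((5/3)*32)*(2 + 2*(-8)²) = √10 + 160*(2 + 2*64)/3 = √10 + 160*(2 + 128)/3 = √10 + (160/3)*130 = √10 + 20800/3 = 20800/3 + √10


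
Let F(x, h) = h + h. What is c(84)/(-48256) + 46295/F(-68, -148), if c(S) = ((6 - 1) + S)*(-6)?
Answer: -139615841/892736 ≈ -156.39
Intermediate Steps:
c(S) = -30 - 6*S (c(S) = (5 + S)*(-6) = -30 - 6*S)
F(x, h) = 2*h
c(84)/(-48256) + 46295/F(-68, -148) = (-30 - 6*84)/(-48256) + 46295/((2*(-148))) = (-30 - 504)*(-1/48256) + 46295/(-296) = -534*(-1/48256) + 46295*(-1/296) = 267/24128 - 46295/296 = -139615841/892736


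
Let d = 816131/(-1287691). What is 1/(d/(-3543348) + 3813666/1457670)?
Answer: 1108494220507603260/2900126234995430743 ≈ 0.38222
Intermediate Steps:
d = -816131/1287691 (d = 816131*(-1/1287691) = -816131/1287691 ≈ -0.63379)
1/(d/(-3543348) + 3813666/1457670) = 1/(-816131/1287691/(-3543348) + 3813666/1457670) = 1/(-816131/1287691*(-1/3543348) + 3813666*(1/1457670)) = 1/(816131/4562737329468 + 635611/242945) = 1/(2900126234995430743/1108494220507603260) = 1108494220507603260/2900126234995430743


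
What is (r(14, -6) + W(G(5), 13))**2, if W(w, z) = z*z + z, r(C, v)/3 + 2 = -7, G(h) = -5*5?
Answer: 24025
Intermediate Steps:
G(h) = -25
r(C, v) = -27 (r(C, v) = -6 + 3*(-7) = -6 - 21 = -27)
W(w, z) = z + z**2 (W(w, z) = z**2 + z = z + z**2)
(r(14, -6) + W(G(5), 13))**2 = (-27 + 13*(1 + 13))**2 = (-27 + 13*14)**2 = (-27 + 182)**2 = 155**2 = 24025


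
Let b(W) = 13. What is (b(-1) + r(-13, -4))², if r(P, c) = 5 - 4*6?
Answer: 36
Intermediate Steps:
r(P, c) = -19 (r(P, c) = 5 - 24 = -19)
(b(-1) + r(-13, -4))² = (13 - 19)² = (-6)² = 36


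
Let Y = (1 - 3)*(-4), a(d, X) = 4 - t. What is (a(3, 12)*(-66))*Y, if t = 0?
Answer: -2112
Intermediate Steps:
a(d, X) = 4 (a(d, X) = 4 - 1*0 = 4 + 0 = 4)
Y = 8 (Y = -2*(-4) = 8)
(a(3, 12)*(-66))*Y = (4*(-66))*8 = -264*8 = -2112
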